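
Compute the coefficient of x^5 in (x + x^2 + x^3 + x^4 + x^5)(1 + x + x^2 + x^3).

(x + x^2 + x^3 + x^4 + x^5) has coefficients 0,1,1,1,1,1 for degrees 0…5.
(1 + x + x^2 + x^3) has coefficients 1,1,1,1,0,0 for degrees 0…5.
[x^5] = 1·0 + 1·1 + 1·1 + 1·1 + 1·1 = 4.

4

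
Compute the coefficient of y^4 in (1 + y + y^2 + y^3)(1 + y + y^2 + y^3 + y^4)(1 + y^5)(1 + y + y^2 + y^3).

13

(1 + y + y^2 + y^3) has coefficients 1,1,1,1 for degrees 0…3.
(1 + y + y^2 + y^3 + y^4) has coefficients 1,1,1,1,1 for degrees 0…4.
Multiplying by (1 + y^5) gives running coefficients 1,1,1,1,1 for degrees 0…4.
Finally multiplying by (1 + y + y^2 + y^3), the product of all factors after the first has coefficients 1,2,3,4,4 for degrees 0…4.
[y^4] = 1·4 + 1·4 + 1·3 + 1·2 = 13.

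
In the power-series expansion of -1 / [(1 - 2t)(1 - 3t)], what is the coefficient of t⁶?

-2059

Partial fractions give a closed form: a_n = (2)·2^n + (-3)·3^n.
At n = 6: a_6 = -2059.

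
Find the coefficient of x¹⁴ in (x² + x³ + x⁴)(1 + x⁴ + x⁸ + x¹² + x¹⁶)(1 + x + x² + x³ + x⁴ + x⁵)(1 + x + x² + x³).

(x² + x³ + x⁴) has coefficients 0,0,1,1,1 for degrees 0…4.
(1 + x⁴ + x⁸ + x¹² + x¹⁶) has coefficients 1,0,0,0,1,0,0,0,1,0,0,0,1,0,0 for degrees 0…14.
Multiplying by (1 + x + x² + x³ + x⁴ + x⁵) gives running coefficients 1,1,1,1,2,2,1,1,2,2,1,1,2,2,1 for degrees 0…14.
Finally multiplying by (1 + x + x² + x³), the product of all factors after the first has coefficients 1,2,3,4,5,6,6,6,6,6,6,6,6,6,6 for degrees 0…14.
[x¹⁴] = 1·6 + 1·6 + 1·6 = 18.

18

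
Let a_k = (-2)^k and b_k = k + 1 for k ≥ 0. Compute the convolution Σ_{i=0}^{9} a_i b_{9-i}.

-224

Write out a_i and b_{9-i} for i = 0,…,9 and sum the products.
Σ = 1·10 − 2·9 + 4·8 − 8·7 + 16·6 − 32·5 + 64·4 − 128·3 + 256·2 − 512·1 = -224.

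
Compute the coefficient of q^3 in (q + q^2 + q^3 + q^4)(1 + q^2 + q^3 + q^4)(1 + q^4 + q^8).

(q + q^2 + q^3 + q^4) has coefficients 0,1,1,1 for degrees 0…3.
(1 + q^2 + q^3 + q^4) has coefficients 1,0,1,1 for degrees 0…3.
Finally multiplying by (1 + q^4 + q^8), the product of all factors after the first has coefficients 1,0,1,1 for degrees 0…3.
[q^3] = 1·1 + 1·0 + 1·1 = 2.

2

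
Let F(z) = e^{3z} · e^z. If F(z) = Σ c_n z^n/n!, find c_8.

65536

The EGF product rule gives c_8 = Σ_{k_1+k_2=8} C(8; k_1,k_2) · ∏ g_i(k_i), where e^{3z} gives (3)^k; e^z gives (1)^k.
g_1(k) for k = 0…8: 1, 3, 9, 27, 81, 243, 729, 2187, 6561.
g_2(k) for k = 0…8: 1, 1, 1, 1, 1, 1, 1, 1, 1.
c_8 = Σ_k C(8,k)·g_1(k)·g_2(8−k) = 1·1·1 + 8·3·1 + 28·9·1 + 56·27·1 + 70·81·1 + 56·243·1 + 28·729·1 + 8·2187·1 + 1·6561·1 = 1 + 24 + 252 + 1512 + 5670 + 13608 + 20412 + 17496 + 6561 = 65536.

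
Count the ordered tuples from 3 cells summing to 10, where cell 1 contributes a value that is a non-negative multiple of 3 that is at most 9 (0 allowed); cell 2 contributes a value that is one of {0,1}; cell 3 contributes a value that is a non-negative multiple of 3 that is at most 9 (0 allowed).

The generating function for the choices is (1 + z^3 + z^6 + z^9)·(1 + z)·(1 + z^3 + z^6 + z^9); the count is [z^10].
(1 + z^3 + z^6 + z^9) has coefficients 1,0,0,1,0,0,1,0,0,1 for degrees 0…9.
(1 + z) has coefficients 1,1,0,0,0,0,0,0,0,0,0 for degrees 0…10.
Finally multiplying by (1 + z^3 + z^6 + z^9), the product of all factors after the first has coefficients 1,1,0,1,1,0,1,1,0,1,1 for degrees 0…10.
[z^10] = 1·1 + 1·1 + 1·1 + 1·1 = 4.

4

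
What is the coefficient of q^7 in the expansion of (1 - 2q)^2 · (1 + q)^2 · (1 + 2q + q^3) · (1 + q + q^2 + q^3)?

23

(1 - 2q)^2 has coefficients 1,-4,4 for degrees 0…2.
(1 + q)^2 has coefficients 1,2,1,0,0,0,0,0 for degrees 0…7.
Multiplying by (1 + 2q + q^3) gives running coefficients 1,4,5,3,2,1,0,0 for degrees 0…7.
Finally multiplying by (1 + q + q^2 + q^3), the product of all factors after the first has coefficients 1,5,10,13,14,11,6,3 for degrees 0…7.
[q^7] = 1·3 − 4·6 + 4·11 = 23.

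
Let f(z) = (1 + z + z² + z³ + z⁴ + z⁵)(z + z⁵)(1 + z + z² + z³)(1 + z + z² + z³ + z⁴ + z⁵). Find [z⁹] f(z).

32

(1 + z + z² + z³ + z⁴ + z⁵) has coefficients 1,1,1,1,1,1 for degrees 0…5.
(z + z⁵) has coefficients 0,1,0,0,0,1,0,0,0,0 for degrees 0…9.
Multiplying by (1 + z + z² + z³) gives running coefficients 0,1,1,1,1,1,1,1,1,0 for degrees 0…9.
Finally multiplying by (1 + z + z² + z³ + z⁴ + z⁵), the product of all factors after the first has coefficients 0,1,2,3,4,5,6,6,6,5 for degrees 0…9.
[z⁹] = 1·5 + 1·6 + 1·6 + 1·6 + 1·5 + 1·4 = 32.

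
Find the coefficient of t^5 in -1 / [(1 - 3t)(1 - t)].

Partial fractions give a closed form: a_n = (-3/2)·3^n + (1/2)·1^n.
At n = 5: a_5 = -364.

-364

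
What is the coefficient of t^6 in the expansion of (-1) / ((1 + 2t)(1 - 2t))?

Partial fractions give a closed form: a_n = (-1/2)·(-2)^n + (-1/2)·2^n.
At n = 6: a_6 = -64.

-64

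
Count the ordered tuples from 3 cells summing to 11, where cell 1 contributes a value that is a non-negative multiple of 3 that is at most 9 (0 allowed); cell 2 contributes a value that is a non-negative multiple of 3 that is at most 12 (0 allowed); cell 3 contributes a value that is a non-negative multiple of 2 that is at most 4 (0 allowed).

The generating function for the choices is (1 + y^3 + y^6 + y^9)·(1 + y^3 + y^6 + y^9 + y^12)·(1 + y^2 + y^4); the count is [y^11].
(1 + y^3 + y^6 + y^9) has coefficients 1,0,0,1,0,0,1,0,0,1 for degrees 0…9.
(1 + y^3 + y^6 + y^9 + y^12) has coefficients 1,0,0,1,0,0,1,0,0,1,0,0 for degrees 0…11.
Finally multiplying by (1 + y^2 + y^4), the product of all factors after the first has coefficients 1,0,1,1,1,1,1,1,1,1,1,1 for degrees 0…11.
[y^11] = 1·1 + 1·1 + 1·1 + 1·1 = 4.

4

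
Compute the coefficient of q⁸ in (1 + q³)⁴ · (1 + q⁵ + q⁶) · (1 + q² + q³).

(1 + q³)⁴ has coefficients 1,0,0,4,0,0,6,0,0 for degrees 0…8.
(1 + q⁵ + q⁶) has coefficients 1,0,0,0,0,1,1,0,0 for degrees 0…8.
Finally multiplying by (1 + q² + q³), the product of all factors after the first has coefficients 1,0,1,1,0,1,1,1,2 for degrees 0…8.
[q⁸] = 1·2 + 4·1 + 6·1 = 12.

12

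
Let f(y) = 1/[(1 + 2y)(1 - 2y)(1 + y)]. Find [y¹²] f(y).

Partial fractions give a closed form: a_n = (1)·(-2)^n + (1/3)·2^n + (-1/3)·(-1)^n.
At n = 12: a_12 = 5461.

5461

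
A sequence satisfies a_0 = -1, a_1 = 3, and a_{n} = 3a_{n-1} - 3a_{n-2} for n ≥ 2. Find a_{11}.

-1458

The ordinary generating function has denominator 1 - 3t + 3t^2.
Iterating the recurrence: a_0,…,a_{11} = -1, 3, 12, 27, 45, 54, 27, -81, -324, -729, -1215, -1458.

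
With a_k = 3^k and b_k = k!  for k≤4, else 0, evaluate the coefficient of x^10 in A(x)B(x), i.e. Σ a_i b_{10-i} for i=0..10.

122472

This is [x^10] in the product of the two ordinary generating functions.
Σ = 1·0 + 3·0 + 9·0 + 27·0 + 81·0 + 243·0 + 729·24 + 2187·6 + 6561·2 + 19683·1 + 59049·1 = 122472.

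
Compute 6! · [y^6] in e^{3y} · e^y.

4096

The EGF product rule gives c_6 = Σ_{k_1+k_2=6} C(6; k_1,k_2) · ∏ g_i(k_i), where e^{3y} gives (3)^k; e^y gives (1)^k.
g_1(k) for k = 0…6: 1, 3, 9, 27, 81, 243, 729.
g_2(k) for k = 0…6: 1, 1, 1, 1, 1, 1, 1.
c_6 = Σ_k C(6,k)·g_1(k)·g_2(6−k) = 1·1·1 + 6·3·1 + 15·9·1 + 20·27·1 + 15·81·1 + 6·243·1 + 1·729·1 = 1 + 18 + 135 + 540 + 1215 + 1458 + 729 = 4096.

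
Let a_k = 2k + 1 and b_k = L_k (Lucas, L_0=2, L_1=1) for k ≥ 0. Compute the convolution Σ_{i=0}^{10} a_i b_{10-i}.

This is [x^10] in the product of the two ordinary generating functions.
Σ = 1·123 + 3·76 + 5·47 + 7·29 + 9·18 + 11·11 + 13·7 + 15·4 + 17·3 + 19·1 + 21·2 = 1335.

1335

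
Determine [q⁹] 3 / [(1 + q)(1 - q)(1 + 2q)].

Partial fractions give a closed form: a_n = (-3/2)·(-1)^n + (1/2)·1^n + (4)·(-2)^n.
At n = 9: a_9 = -2046.

-2046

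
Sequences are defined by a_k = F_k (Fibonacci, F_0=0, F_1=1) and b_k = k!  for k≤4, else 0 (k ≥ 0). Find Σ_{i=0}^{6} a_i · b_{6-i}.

This is [x^6] in the product of the two ordinary generating functions.
Σ = 0·0 + 1·0 + 1·24 + 2·6 + 3·2 + 5·1 + 8·1 = 55.

55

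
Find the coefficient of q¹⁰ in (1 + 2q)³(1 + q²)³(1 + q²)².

61

(1 + 2q)³ has coefficients 1,6,12,8 for degrees 0…3.
(1 + q²)³ has coefficients 1,0,3,0,3,0,1,0,0,0,0 for degrees 0…10.
Finally multiplying by (1 + q²)², the product of all factors after the first has coefficients 1,0,5,0,10,0,10,0,5,0,1 for degrees 0…10.
[q¹⁰] = 1·1 + 6·0 + 12·5 + 8·0 = 61.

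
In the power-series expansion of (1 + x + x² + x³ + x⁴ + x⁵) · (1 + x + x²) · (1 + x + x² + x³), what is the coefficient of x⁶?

11

(1 + x + x² + x³ + x⁴ + x⁵) has coefficients 1,1,1,1,1,1 for degrees 0…5.
(1 + x + x²) has coefficients 1,1,1,0,0,0,0 for degrees 0…6.
Finally multiplying by (1 + x + x² + x³), the product of all factors after the first has coefficients 1,2,3,3,2,1,0 for degrees 0…6.
[x⁶] = 1·0 + 1·1 + 1·2 + 1·3 + 1·3 + 1·2 = 11.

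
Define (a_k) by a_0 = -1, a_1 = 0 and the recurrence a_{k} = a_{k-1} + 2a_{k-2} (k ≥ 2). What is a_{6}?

The ordinary generating function has denominator 1 - t - 2t^2.
Iterating the recurrence: a_0,…,a_{6} = -1, 0, -2, -2, -6, -10, -22.

-22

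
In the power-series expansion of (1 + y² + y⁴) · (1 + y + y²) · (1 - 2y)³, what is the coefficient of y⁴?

12

(1 + y² + y⁴) has coefficients 1,0,1,0,1 for degrees 0…4.
(1 + y + y²) has coefficients 1,1,1,0,0 for degrees 0…4.
Finally multiplying by (1 - 2y)³, the product of all factors after the first has coefficients 1,-5,7,-2,4 for degrees 0…4.
[y⁴] = 1·4 + 1·7 + 1·1 = 12.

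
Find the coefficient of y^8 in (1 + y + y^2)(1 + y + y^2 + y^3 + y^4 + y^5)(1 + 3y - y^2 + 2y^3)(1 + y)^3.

(1 + y + y^2) has coefficients 1,1,1 for degrees 0…2.
(1 + y + y^2 + y^3 + y^4 + y^5) has coefficients 1,1,1,1,1,1,0,0,0 for degrees 0…8.
Multiplying by (1 + 3y - y^2 + 2y^3) gives running coefficients 1,4,3,5,5,5,4,1,2 for degrees 0…8.
Finally multiplying by (1 + y)^3, the product of all factors after the first has coefficients 1,7,18,27,33,38,39,33,22 for degrees 0…8.
[y^8] = 1·22 + 1·33 + 1·39 = 94.

94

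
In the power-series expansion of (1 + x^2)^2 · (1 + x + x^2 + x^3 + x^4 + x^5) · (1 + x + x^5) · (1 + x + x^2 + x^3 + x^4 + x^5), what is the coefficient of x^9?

(1 + x^2)^2 has coefficients 1,0,2,0,1 for degrees 0…4.
(1 + x + x^2 + x^3 + x^4 + x^5) has coefficients 1,1,1,1,1,1,0,0,0,0 for degrees 0…9.
Multiplying by (1 + x + x^5) gives running coefficients 1,2,2,2,2,3,2,1,1,1 for degrees 0…9.
Finally multiplying by (1 + x + x^2 + x^3 + x^4 + x^5), the product of all factors after the first has coefficients 1,3,5,7,9,12,13,12,11,10 for degrees 0…9.
[x^9] = 1·10 + 2·12 + 1·12 = 46.

46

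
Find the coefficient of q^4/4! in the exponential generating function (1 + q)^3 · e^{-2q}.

The EGF product rule gives c_4 = Σ_{k_1+k_2=4} C(4; k_1,k_2) · ∏ g_i(k_i), where (1+q)^3 gives the falling factorial (3)_k; e^{-2q} gives (-2)^k.
g_1(k) for k = 0…4: 1, 3, 6, 6, 0.
g_2(k) for k = 0…4: 1, -2, 4, -8, 16.
c_4 = Σ_k C(4,k)·g_1(k)·g_2(4−k) = 1·1·16 + 4·3·(-8) + 6·6·4 + 4·6·(-2) = 16 − 96 + 144 − 48 = 16.

16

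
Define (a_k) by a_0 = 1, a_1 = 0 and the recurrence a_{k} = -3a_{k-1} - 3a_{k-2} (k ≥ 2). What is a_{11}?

-729

The ordinary generating function has denominator 1 + 3z + 3z^2.
Iterating the recurrence: a_0,…,a_{11} = 1, 0, -3, 9, -18, 27, -27, 0, 81, -243, 486, -729.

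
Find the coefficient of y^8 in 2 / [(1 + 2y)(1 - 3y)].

8078

Partial fractions give a closed form: a_n = (4/5)·(-2)^n + (6/5)·3^n.
At n = 8: a_8 = 8078.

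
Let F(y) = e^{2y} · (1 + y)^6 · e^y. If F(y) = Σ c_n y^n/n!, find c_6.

The EGF product rule gives c_6 = Σ_{k_1+k_2+k_3=6} C(6; k_1,k_2,k_3) · ∏ g_i(k_i), where e^{2y} gives (2)^k; (1+y)^6 gives the falling factorial (6)_k; e^y gives (1)^k.
g_1(k) for k = 0…6: 1, 2, 4, 8, 16, 32, 64.
g_2(k) for k = 0…6: 1, 6, 30, 120, 360, 720, 720.
g_3(k) for k = 0…6: 1, 1, 1, 1, 1, 1, 1.
First combine the last two factors: h(k) = Σ_j C(k,j)·g_2(j)·g_3(k−j) for k = 0…6: 1, 7, 43, 229, 1045, 4051, 13327.
c_6 = Σ_k C(6,k)·g_1(k)·h(6−k) = 1·1·13327 + 6·2·4051 + 15·4·1045 + 20·8·229 + 15·16·43 + 6·32·7 + 1·64·1 = 13327 + 48612 + 62700 + 36640 + 10320 + 1344 + 64 = 173007.

173007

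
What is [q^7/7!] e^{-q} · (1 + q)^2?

-29

The EGF product rule gives c_7 = Σ_{k_1+k_2=7} C(7; k_1,k_2) · ∏ g_i(k_i), where e^{-q} gives (-1)^k; (1+q)^2 gives the falling factorial (2)_k.
g_1(k) for k = 0…7: 1, -1, 1, -1, 1, -1, 1, -1.
g_2(k) for k = 0…7: 1, 2, 2, 0, 0, 0, 0, 0.
c_7 = Σ_k C(7,k)·g_1(k)·g_2(7−k) = 21·(-1)·2 + 7·1·2 + 1·(-1)·1 = −42 + 14 − 1 = -29.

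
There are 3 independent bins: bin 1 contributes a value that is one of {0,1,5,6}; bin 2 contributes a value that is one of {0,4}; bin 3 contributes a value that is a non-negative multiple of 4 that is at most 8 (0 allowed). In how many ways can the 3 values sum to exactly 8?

The generating function for the choices is (1 + x + x^5 + x^6)·(1 + x^4)·(1 + x^4 + x^8); the count is [x^8].
(1 + x + x^5 + x^6) has coefficients 1,1,0,0,0,1,1 for degrees 0…6.
(1 + x^4) has coefficients 1,0,0,0,1,0,0,0,0 for degrees 0…8.
Finally multiplying by (1 + x^4 + x^8), the product of all factors after the first has coefficients 1,0,0,0,2,0,0,0,2 for degrees 0…8.
[x^8] = 1·2 + 1·0 + 1·0 + 1·0 = 2.

2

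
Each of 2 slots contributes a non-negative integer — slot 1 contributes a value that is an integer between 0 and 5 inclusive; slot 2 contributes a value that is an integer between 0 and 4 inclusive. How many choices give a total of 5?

The generating function for the choices is (1 + y + y² + y³ + y⁴ + y⁵)·(1 + y + y² + y³ + y⁴); the count is [y⁵].
(1 + y + y² + y³ + y⁴ + y⁵) has coefficients 1,1,1,1,1,1 for degrees 0…5.
(1 + y + y² + y³ + y⁴) has coefficients 1,1,1,1,1,0 for degrees 0…5.
[y⁵] = 1·0 + 1·1 + 1·1 + 1·1 + 1·1 + 1·1 = 5.

5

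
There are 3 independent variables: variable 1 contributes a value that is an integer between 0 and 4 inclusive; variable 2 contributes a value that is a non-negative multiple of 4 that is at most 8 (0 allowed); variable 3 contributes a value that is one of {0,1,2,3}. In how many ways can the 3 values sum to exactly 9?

5

The generating function for the choices is (1 + t + t² + t³ + t⁴)·(1 + t⁴ + t⁸)·(1 + t + t² + t³); the count is [t⁹].
(1 + t + t² + t³ + t⁴) has coefficients 1,1,1,1,1 for degrees 0…4.
(1 + t⁴ + t⁸) has coefficients 1,0,0,0,1,0,0,0,1,0 for degrees 0…9.
Finally multiplying by (1 + t + t² + t³), the product of all factors after the first has coefficients 1,1,1,1,1,1,1,1,1,1 for degrees 0…9.
[t⁹] = 1·1 + 1·1 + 1·1 + 1·1 + 1·1 = 5.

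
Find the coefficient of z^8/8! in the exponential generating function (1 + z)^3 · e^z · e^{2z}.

263169

The EGF product rule gives c_8 = Σ_{k_1+k_2+k_3=8} C(8; k_1,k_2,k_3) · ∏ g_i(k_i), where (1+z)^3 gives the falling factorial (3)_k; e^z gives (1)^k; e^{2z} gives (2)^k.
g_1(k) for k = 0…8: 1, 3, 6, 6, 0, 0, 0, 0, 0.
g_2(k) for k = 0…8: 1, 1, 1, 1, 1, 1, 1, 1, 1.
g_3(k) for k = 0…8: 1, 2, 4, 8, 16, 32, 64, 128, 256.
First combine the last two factors: h(k) = Σ_j C(k,j)·g_2(j)·g_3(k−j) for k = 0…8: 1, 3, 9, 27, 81, 243, 729, 2187, 6561.
c_8 = Σ_k C(8,k)·g_1(k)·h(8−k) = 1·1·6561 + 8·3·2187 + 28·6·729 + 56·6·243 = 6561 + 52488 + 122472 + 81648 = 263169.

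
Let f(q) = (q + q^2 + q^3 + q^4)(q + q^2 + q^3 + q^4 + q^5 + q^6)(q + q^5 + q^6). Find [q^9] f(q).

8

(q + q^2 + q^3 + q^4) has coefficients 0,1,1,1,1 for degrees 0…4.
(q + q^2 + q^3 + q^4 + q^5 + q^6) has coefficients 0,1,1,1,1,1,1,0,0,0 for degrees 0…9.
Finally multiplying by (q + q^5 + q^6), the product of all factors after the first has coefficients 0,0,1,1,1,1,2,3,2,2 for degrees 0…9.
[q^9] = 1·2 + 1·3 + 1·2 + 1·1 = 8.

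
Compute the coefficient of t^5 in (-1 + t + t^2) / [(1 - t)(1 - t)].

The denominator gives the recurrence a_n = 2a_(n−1) − a_(n−2) for n ≥ 3; the numerator fixes a_0 = -1, a_1 = -1, a_2 = 0.
Iterating: -1, -1, 0, 1, 2, 3, so a_5 = 3.

3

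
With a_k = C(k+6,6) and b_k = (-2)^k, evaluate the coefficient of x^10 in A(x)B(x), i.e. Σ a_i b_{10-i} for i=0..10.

3578

This is [x^10] in the product of the two ordinary generating functions.
Σ = 1·1024 + 7·(-512) + 28·256 + 84·(-128) + 210·64 + 462·(-32) + 924·16 + 1716·(-8) + 3003·4 + 5005·(-2) + 8008·1 = 3578.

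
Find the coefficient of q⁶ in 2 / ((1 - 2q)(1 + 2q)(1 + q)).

Partial fractions give a closed form: a_n = (2/3)·2^n + (2)·(-2)^n + (-2/3)·(-1)^n.
At n = 6: a_6 = 170.

170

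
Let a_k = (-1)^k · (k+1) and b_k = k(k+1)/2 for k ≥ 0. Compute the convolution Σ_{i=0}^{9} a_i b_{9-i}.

Write out a_i and b_{9-i} for i = 0,…,9 and sum the products.
Σ = 1·45 − 2·36 + 3·28 − 4·21 + 5·15 − 6·10 + 7·6 − 8·3 + 9·1 − 10·0 = 15.

15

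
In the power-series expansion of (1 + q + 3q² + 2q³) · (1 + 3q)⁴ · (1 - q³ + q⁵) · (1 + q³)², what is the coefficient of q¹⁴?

605

(1 + q + 3q² + 2q³) has coefficients 1,1,3,2 for degrees 0…3.
(1 + 3q)⁴ has coefficients 1,12,54,108,81,0,0,0,0,0,0,0,0,0,0 for degrees 0…14.
Multiplying by (1 - q³ + q⁵) gives running coefficients 1,12,54,107,69,-53,-96,-27,108,81,0,0,0,0,0 for degrees 0…14.
Finally multiplying by (1 + q³)², the product of all factors after the first has coefficients 1,12,54,109,93,55,119,123,56,-4,15,163,66,-27,108 for degrees 0…14.
[q¹⁴] = 1·108 + 1·(-27) + 3·66 + 2·163 = 605.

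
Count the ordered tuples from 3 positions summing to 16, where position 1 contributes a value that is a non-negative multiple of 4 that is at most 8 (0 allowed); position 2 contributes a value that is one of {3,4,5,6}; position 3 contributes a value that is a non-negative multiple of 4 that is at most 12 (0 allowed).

The generating function for the choices is (1 + q⁴ + q⁸)·(q³ + q⁴ + q⁵ + q⁶)·(1 + q⁴ + q⁸ + q¹²); the count is [q¹⁶].
(1 + q⁴ + q⁸) has coefficients 1,0,0,0,1,0,0,0,1 for degrees 0…8.
(q³ + q⁴ + q⁵ + q⁶) has coefficients 0,0,0,1,1,1,1,0,0,0,0,0,0,0,0,0,0 for degrees 0…16.
Finally multiplying by (1 + q⁴ + q⁸ + q¹²), the product of all factors after the first has coefficients 0,0,0,1,1,1,1,1,1,1,1,1,1,1,1,1,1 for degrees 0…16.
[q¹⁶] = 1·1 + 1·1 + 1·1 = 3.

3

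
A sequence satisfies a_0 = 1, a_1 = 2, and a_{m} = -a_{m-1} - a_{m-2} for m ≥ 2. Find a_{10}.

The ordinary generating function has denominator 1 + t + t^2.
Iterating the recurrence: a_0,…,a_{10} = 1, 2, -3, 1, 2, -3, 1, 2, -3, 1, 2.

2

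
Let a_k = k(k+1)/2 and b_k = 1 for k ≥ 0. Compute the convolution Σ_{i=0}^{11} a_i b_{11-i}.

This is [x^11] in the product of the two ordinary generating functions.
Σ = 0·1 + 1·1 + 3·1 + 6·1 + 10·1 + 15·1 + 21·1 + 28·1 + 36·1 + 45·1 + 55·1 + 66·1 = 286.

286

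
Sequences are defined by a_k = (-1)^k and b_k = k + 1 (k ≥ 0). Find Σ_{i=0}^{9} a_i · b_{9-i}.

The convolution is the x^9 coefficient of A(x)B(x).
Σ = 1·10 − 1·9 + 1·8 − 1·7 + 1·6 − 1·5 + 1·4 − 1·3 + 1·2 − 1·1 = 5.

5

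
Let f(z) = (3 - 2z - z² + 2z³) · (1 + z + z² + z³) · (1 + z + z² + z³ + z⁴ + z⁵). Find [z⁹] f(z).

(3 - 2z - z² + 2z³) has coefficients 3,-2,-1,2 for degrees 0…3.
(1 + z + z² + z³) has coefficients 1,1,1,1,0,0,0,0,0,0 for degrees 0…9.
Finally multiplying by (1 + z + z² + z³ + z⁴ + z⁵), the product of all factors after the first has coefficients 1,2,3,4,4,4,3,2,1,0 for degrees 0…9.
[z⁹] = 3·0 − 2·1 − 1·2 + 2·3 = 2.

2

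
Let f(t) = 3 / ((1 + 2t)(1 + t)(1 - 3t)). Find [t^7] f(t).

The denominator gives the recurrence a_n = 7a_(n−2) + 6a_(n−3) for n ≥ 3; the numerator fixes a_0 = 3, a_1 = 0, a_2 = 21.
Iterating: 3, 0, 21, 18, 147, 252, 1137, 2646, so a_7 = 2646.

2646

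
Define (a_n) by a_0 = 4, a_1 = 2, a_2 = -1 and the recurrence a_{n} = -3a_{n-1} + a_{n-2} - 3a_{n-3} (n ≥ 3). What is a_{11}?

The ordinary generating function has denominator 1 + 3x - x^2 + 3x^3.
Iterating the recurrence: a_0,…,a_{11} = 4, 2, -1, -7, 14, -46, 173, -607, 2132, -7522, 26519, -93475.

-93475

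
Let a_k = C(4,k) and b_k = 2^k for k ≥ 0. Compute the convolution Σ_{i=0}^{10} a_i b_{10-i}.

5184

The convolution is the x^10 coefficient of A(x)B(x).
Σ = 1·1024 + 4·512 + 6·256 + 4·128 + 1·64 + 0·32 + 0·16 + 0·8 + 0·4 + 0·2 + 0·1 = 5184.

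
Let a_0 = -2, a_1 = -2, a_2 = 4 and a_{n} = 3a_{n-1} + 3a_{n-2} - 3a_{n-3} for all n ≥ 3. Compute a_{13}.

The ordinary generating function has denominator 1 - 3t - 3t^2 + 3t^3.
Iterating the recurrence: a_0,…,a_{13} = -2, -2, 4, 12, 54, 186, 684, 2448, 8838, 31806, 114588, 412668, 1486350, 5353290.

5353290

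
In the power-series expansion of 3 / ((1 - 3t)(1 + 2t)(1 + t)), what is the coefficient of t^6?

1137

The denominator gives the recurrence a_n = 7a_(n−2) + 6a_(n−3) for n ≥ 3; the numerator fixes a_0 = 3, a_1 = 0, a_2 = 21.
Iterating: 3, 0, 21, 18, 147, 252, 1137, so a_6 = 1137.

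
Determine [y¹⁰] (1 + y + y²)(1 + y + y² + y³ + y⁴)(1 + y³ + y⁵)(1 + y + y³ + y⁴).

(1 + y + y²) has coefficients 1,1,1 for degrees 0…2.
(1 + y + y² + y³ + y⁴) has coefficients 1,1,1,1,1,0,0,0,0,0,0 for degrees 0…10.
Multiplying by (1 + y³ + y⁵) gives running coefficients 1,1,1,2,2,2,2,2,1,1,0 for degrees 0…10.
Finally multiplying by (1 + y + y³ + y⁴), the product of all factors after the first has coefficients 1,2,2,4,6,6,7,8,7,6,5 for degrees 0…10.
[y¹⁰] = 1·5 + 1·6 + 1·7 = 18.

18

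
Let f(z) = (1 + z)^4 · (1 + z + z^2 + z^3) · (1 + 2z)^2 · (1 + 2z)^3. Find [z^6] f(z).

2955

(1 + z)^4 has coefficients 1,4,6,4,1 for degrees 0…4.
(1 + z + z^2 + z^3) has coefficients 1,1,1,1,0,0,0 for degrees 0…6.
Multiplying by (1 + 2z)^2 gives running coefficients 1,5,9,9,8,4,0 for degrees 0…6.
Finally multiplying by (1 + 2z)^3, the product of all factors after the first has coefficients 1,11,51,131,210,232,192 for degrees 0…6.
[z^6] = 1·192 + 4·232 + 6·210 + 4·131 + 1·51 = 2955.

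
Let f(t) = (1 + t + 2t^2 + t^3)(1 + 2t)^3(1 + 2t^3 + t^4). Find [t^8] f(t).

94

(1 + t + 2t^2 + t^3) has coefficients 1,1,2,1 for degrees 0…3.
(1 + 2t)^3 has coefficients 1,6,12,8,0,0,0,0,0 for degrees 0…8.
Finally multiplying by (1 + 2t^3 + t^4), the product of all factors after the first has coefficients 1,6,12,10,13,30,28,8,0 for degrees 0…8.
[t^8] = 1·0 + 1·8 + 2·28 + 1·30 = 94.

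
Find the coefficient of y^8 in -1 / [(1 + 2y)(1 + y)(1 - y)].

-341

Partial fractions give a closed form: a_n = (-4/3)·(-2)^n + (1/2)·(-1)^n + (-1/6)·1^n.
At n = 8: a_8 = -341.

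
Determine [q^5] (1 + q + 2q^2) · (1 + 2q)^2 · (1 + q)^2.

(1 + q + 2q^2) has coefficients 1,1,2 for degrees 0…2.
(1 + 2q)^2 has coefficients 1,4,4,0,0,0 for degrees 0…5.
Finally multiplying by (1 + q)^2, the product of all factors after the first has coefficients 1,6,13,12,4,0 for degrees 0…5.
[q^5] = 1·0 + 1·4 + 2·12 = 28.

28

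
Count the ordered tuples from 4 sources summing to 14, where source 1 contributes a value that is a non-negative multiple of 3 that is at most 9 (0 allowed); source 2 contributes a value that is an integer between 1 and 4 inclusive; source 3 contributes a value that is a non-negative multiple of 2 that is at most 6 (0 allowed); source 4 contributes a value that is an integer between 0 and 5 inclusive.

30

The generating function for the choices is (1 + t^3 + t^6 + t^9)·(t + t^2 + t^3 + t^4)·(1 + t^2 + t^4 + t^6)·(1 + t + t^2 + t^3 + t^4 + t^5); the count is [t^14].
(1 + t^3 + t^6 + t^9) has coefficients 1,0,0,1,0,0,1,0,0,1 for degrees 0…9.
(t + t^2 + t^3 + t^4) has coefficients 0,1,1,1,1,0,0,0,0,0,0,0,0,0,0 for degrees 0…14.
Multiplying by (1 + t^2 + t^4 + t^6) gives running coefficients 0,1,1,2,2,2,2,2,2,1,1,0,0,0,0 for degrees 0…14.
Finally multiplying by (1 + t + t^2 + t^3 + t^4 + t^5), the product of all factors after the first has coefficients 0,1,2,4,6,8,10,11,12,11,10,8,6,4,2 for degrees 0…14.
[t^14] = 1·2 + 1·8 + 1·12 + 1·8 = 30.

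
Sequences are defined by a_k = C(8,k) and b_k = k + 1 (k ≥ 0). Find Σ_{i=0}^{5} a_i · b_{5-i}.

This is [x^5] in the product of the two ordinary generating functions.
Σ = 1·6 + 8·5 + 28·4 + 56·3 + 70·2 + 56·1 = 522.

522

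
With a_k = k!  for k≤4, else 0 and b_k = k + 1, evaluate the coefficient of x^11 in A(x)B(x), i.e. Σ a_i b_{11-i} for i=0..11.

This is [x^11] in the product of the two ordinary generating functions.
Σ = 1·12 + 1·11 + 2·10 + 6·9 + 24·8 + 0·7 + 0·6 + 0·5 + 0·4 + 0·3 + 0·2 + 0·1 = 289.

289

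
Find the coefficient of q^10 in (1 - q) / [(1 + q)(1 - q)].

1

The denominator gives the recurrence a_n = a_(n−2) for n ≥ 2; the numerator fixes a_0 = 1, a_1 = -1.
Iterating: 1, -1, 1, -1, 1, -1, 1, -1, 1, -1, 1, so a_10 = 1.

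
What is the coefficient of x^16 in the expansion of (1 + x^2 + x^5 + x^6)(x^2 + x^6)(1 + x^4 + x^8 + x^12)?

(1 + x^2 + x^5 + x^6) has coefficients 1,0,1,0,0,1,1 for degrees 0…6.
(x^2 + x^6) has coefficients 0,0,1,0,0,0,1,0,0,0,0,0,0,0,0,0,0 for degrees 0…16.
Finally multiplying by (1 + x^4 + x^8 + x^12), the product of all factors after the first has coefficients 0,0,1,0,0,0,2,0,0,0,2,0,0,0,2,0,0 for degrees 0…16.
[x^16] = 1·0 + 1·2 + 1·0 + 1·2 = 4.

4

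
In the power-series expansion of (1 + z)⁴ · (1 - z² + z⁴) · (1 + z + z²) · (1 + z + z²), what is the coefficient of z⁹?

(1 + z)⁴ has coefficients 1,4,6,4,1 for degrees 0…4.
(1 - z² + z⁴) has coefficients 1,0,-1,0,1,0,0,0,0,0 for degrees 0…9.
Multiplying by (1 + z + z²) gives running coefficients 1,1,0,-1,0,1,1,0,0,0 for degrees 0…9.
Finally multiplying by (1 + z + z²), the product of all factors after the first has coefficients 1,2,2,0,-1,0,2,2,1,0 for degrees 0…9.
[z⁹] = 1·0 + 4·1 + 6·2 + 4·2 + 1·0 = 24.

24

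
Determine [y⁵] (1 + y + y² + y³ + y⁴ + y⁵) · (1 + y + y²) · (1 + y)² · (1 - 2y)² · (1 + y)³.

-11

(1 + y + y² + y³ + y⁴ + y⁵) has coefficients 1,1,1,1,1,1 for degrees 0…5.
(1 + y + y²) has coefficients 1,1,1,0,0,0 for degrees 0…5.
Multiplying by (1 + y)² gives running coefficients 1,3,4,3,1,0 for degrees 0…5.
Multiplying by (1 - 2y)² gives running coefficients 1,-1,-4,-1,5,8 for degrees 0…5.
Finally multiplying by (1 + y)³, the product of all factors after the first has coefficients 1,2,-4,-15,-11,16 for degrees 0…5.
[y⁵] = 1·16 + 1·(-11) + 1·(-15) + 1·(-4) + 1·2 + 1·1 = -11.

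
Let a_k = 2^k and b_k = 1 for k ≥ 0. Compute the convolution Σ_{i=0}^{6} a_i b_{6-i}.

This is [x^6] in the product of the two ordinary generating functions.
Σ = 1·1 + 2·1 + 4·1 + 8·1 + 16·1 + 32·1 + 64·1 = 127.

127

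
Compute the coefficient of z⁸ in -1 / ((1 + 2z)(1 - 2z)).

Partial fractions give a closed form: a_n = (-1/2)·(-2)^n + (-1/2)·2^n.
At n = 8: a_8 = -256.

-256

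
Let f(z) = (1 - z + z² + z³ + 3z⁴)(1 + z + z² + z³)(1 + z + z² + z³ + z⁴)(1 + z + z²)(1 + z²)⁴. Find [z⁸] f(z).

295

(1 - z + z² + z³ + 3z⁴) has coefficients 1,-1,1,1,3 for degrees 0…4.
(1 + z + z² + z³) has coefficients 1,1,1,1,0,0,0,0,0 for degrees 0…8.
Multiplying by (1 + z + z² + z³ + z⁴) gives running coefficients 1,2,3,4,4,3,2,1,0 for degrees 0…8.
Multiplying by (1 + z + z²) gives running coefficients 1,3,6,9,11,11,9,6,3 for degrees 0…8.
Finally multiplying by (1 + z²)⁴, the product of all factors after the first has coefficients 1,3,10,21,41,65,93,116,130 for degrees 0…8.
[z⁸] = 1·130 − 1·116 + 1·93 + 1·65 + 3·41 = 295.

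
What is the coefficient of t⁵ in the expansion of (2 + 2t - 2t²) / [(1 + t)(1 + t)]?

6

The denominator gives the recurrence a_n = −2a_(n−1) − a_(n−2) for n ≥ 3; the numerator fixes a_0 = 2, a_1 = -2, a_2 = 0.
Iterating: 2, -2, 0, 2, -4, 6, so a_5 = 6.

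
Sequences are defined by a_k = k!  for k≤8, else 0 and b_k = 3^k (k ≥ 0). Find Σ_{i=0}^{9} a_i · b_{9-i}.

236304

This is [x^9] in the product of the two ordinary generating functions.
Σ = 1·19683 + 1·6561 + 2·2187 + 6·729 + 24·243 + 120·81 + 720·27 + 5040·9 + 40320·3 + 0·1 = 236304.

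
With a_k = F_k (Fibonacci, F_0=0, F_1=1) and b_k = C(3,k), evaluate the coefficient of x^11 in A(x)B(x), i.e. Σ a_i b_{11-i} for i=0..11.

377

The convolution is the t^11 coefficient of A(t)B(t).
Σ = 0·0 + 1·0 + 1·0 + 2·0 + 3·0 + 5·0 + 8·0 + 13·0 + 21·1 + 34·3 + 55·3 + 89·1 = 377.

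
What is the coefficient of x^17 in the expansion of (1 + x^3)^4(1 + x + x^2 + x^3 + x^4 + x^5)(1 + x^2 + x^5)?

(1 + x^3)^4 has coefficients 1,0,0,4,0,0,6,0,0,4,0,0,1 for degrees 0…12.
(1 + x + x^2 + x^3 + x^4 + x^5) has coefficients 1,1,1,1,1,1,0,0,0,0,0,0,0,0,0,0,0,0 for degrees 0…17.
Finally multiplying by (1 + x^2 + x^5), the product of all factors after the first has coefficients 1,1,2,2,2,3,2,2,1,1,1,0,0,0,0,0,0,0 for degrees 0…17.
[x^17] = 1·0 + 4·0 + 6·0 + 4·1 + 1·3 = 7.

7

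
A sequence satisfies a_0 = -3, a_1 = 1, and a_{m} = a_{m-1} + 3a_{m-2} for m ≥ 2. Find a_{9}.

The ordinary generating function has denominator 1 - t - 3t^2.
Iterating the recurrence: a_0,…,a_{9} = -3, 1, -8, -5, -29, -44, -131, -263, -656, -1445.

-1445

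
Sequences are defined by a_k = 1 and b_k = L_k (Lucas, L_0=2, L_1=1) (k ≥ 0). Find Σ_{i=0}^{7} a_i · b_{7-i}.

Write out a_i and b_{7-i} for i = 0,…,7 and sum the products.
Σ = 1·29 + 1·18 + 1·11 + 1·7 + 1·4 + 1·3 + 1·1 + 1·2 = 75.

75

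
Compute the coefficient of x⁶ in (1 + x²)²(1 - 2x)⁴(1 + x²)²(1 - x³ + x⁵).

(1 + x²)² has coefficients 1,0,2,0,1 for degrees 0…4.
(1 - 2x)⁴ has coefficients 1,-8,24,-32,16,0,0 for degrees 0…6.
Multiplying by (1 + x²)² gives running coefficients 1,-8,26,-48,65,-72,56 for degrees 0…6.
Finally multiplying by (1 - x³ + x⁵), the product of all factors after the first has coefficients 1,-8,26,-49,73,-97,96 for degrees 0…6.
[x⁶] = 1·96 + 2·73 + 1·26 = 268.

268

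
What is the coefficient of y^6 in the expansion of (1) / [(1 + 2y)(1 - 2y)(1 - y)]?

85

Partial fractions give a closed form: a_n = (1/3)·(-2)^n + (1)·2^n + (-1/3)·1^n.
At n = 6: a_6 = 85.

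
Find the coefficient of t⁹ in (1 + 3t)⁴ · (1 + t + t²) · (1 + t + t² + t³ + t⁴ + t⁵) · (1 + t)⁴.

(1 + 3t)⁴ has coefficients 1,12,54,108,81 for degrees 0…4.
(1 + t + t²) has coefficients 1,1,1,0,0,0,0,0,0,0 for degrees 0…9.
Multiplying by (1 + t + t² + t³ + t⁴ + t⁵) gives running coefficients 1,2,3,3,3,3,2,1,0,0 for degrees 0…9.
Finally multiplying by (1 + t)⁴, the product of all factors after the first has coefficients 1,6,17,31,42,47,47,42,31,17 for degrees 0…9.
[t⁹] = 1·17 + 12·31 + 54·42 + 108·47 + 81·47 = 11540.

11540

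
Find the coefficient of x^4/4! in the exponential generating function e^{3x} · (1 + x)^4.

1473

The EGF product rule gives c_4 = Σ_{k_1+k_2=4} C(4; k_1,k_2) · ∏ g_i(k_i), where e^{3x} gives (3)^k; (1+x)^4 gives the falling factorial (4)_k.
g_1(k) for k = 0…4: 1, 3, 9, 27, 81.
g_2(k) for k = 0…4: 1, 4, 12, 24, 24.
c_4 = Σ_k C(4,k)·g_1(k)·g_2(4−k) = 1·1·24 + 4·3·24 + 6·9·12 + 4·27·4 + 1·81·1 = 24 + 288 + 648 + 432 + 81 = 1473.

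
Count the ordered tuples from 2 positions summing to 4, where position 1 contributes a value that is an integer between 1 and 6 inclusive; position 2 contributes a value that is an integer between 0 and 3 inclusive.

4

The generating function for the choices is (x + x^2 + x^3 + x^4 + x^5 + x^6)·(1 + x + x^2 + x^3); the count is [x^4].
(x + x^2 + x^3 + x^4 + x^5 + x^6) has coefficients 0,1,1,1,1 for degrees 0…4.
(1 + x + x^2 + x^3) has coefficients 1,1,1,1,0 for degrees 0…4.
[x^4] = 1·1 + 1·1 + 1·1 + 1·1 = 4.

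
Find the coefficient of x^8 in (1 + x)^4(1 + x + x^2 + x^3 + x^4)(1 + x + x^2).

17

(1 + x)^4 has coefficients 1,4,6,4,1 for degrees 0…4.
(1 + x + x^2 + x^3 + x^4) has coefficients 1,1,1,1,1,0,0,0,0 for degrees 0…8.
Finally multiplying by (1 + x + x^2), the product of all factors after the first has coefficients 1,2,3,3,3,2,1,0,0 for degrees 0…8.
[x^8] = 1·0 + 4·0 + 6·1 + 4·2 + 1·3 = 17.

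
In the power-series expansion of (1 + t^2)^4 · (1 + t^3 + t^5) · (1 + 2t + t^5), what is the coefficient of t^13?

(1 + t^2)^4 has coefficients 1,0,4,0,6,0,4,0,1 for degrees 0…8.
(1 + t^3 + t^5) has coefficients 1,0,0,1,0,1,0,0,0,0,0,0,0,0 for degrees 0…13.
Finally multiplying by (1 + 2t + t^5), the product of all factors after the first has coefficients 1,2,0,1,2,2,2,0,1,0,1,0,0,0 for degrees 0…13.
[t^13] = 1·0 + 4·0 + 6·0 + 4·0 + 1·2 = 2.

2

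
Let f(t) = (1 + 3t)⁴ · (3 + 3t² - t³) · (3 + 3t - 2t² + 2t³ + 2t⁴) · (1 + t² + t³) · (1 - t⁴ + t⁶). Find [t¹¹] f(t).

(1 + 3t)⁴ has coefficients 1,12,54,108,81 for degrees 0…4.
(3 + 3t² - t³) has coefficients 3,0,3,-1,0,0,0,0,0,0,0,0 for degrees 0…11.
Multiplying by (3 + 3t - 2t² + 2t³ + 2t⁴) gives running coefficients 9,9,3,12,-3,8,4,-2,0,0,0,0 for degrees 0…11.
Multiplying by (1 + t² + t³) gives running coefficients 9,9,12,30,9,23,13,3,12,2,-2,0 for degrees 0…11.
Finally multiplying by (1 - t⁴ + t⁶), the product of all factors after the first has coefficients 9,9,12,30,0,14,10,-18,15,9,-6,20 for degrees 0…11.
[t¹¹] = 1·20 + 12·(-6) + 54·9 + 108·15 + 81·(-18) = 596.

596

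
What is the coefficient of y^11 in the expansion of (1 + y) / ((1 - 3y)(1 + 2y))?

Partial fractions give a closed form: a_n = (4/5)·3^n + (1/5)·(-2)^n.
At n = 11: a_11 = 141308.

141308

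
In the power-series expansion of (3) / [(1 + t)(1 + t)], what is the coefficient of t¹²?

39

The denominator gives the recurrence a_n = −2a_(n−1) − a_(n−2) for n ≥ 2; the numerator fixes a_0 = 3, a_1 = -6.
Iterating: 3, -6, 9, -12, 15, -18, 21, -24, 27, -30, 33, -36, 39, so a_12 = 39.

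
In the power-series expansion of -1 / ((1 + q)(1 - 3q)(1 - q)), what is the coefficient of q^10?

-66430

Partial fractions give a closed form: a_n = (-1/8)·(-1)^n + (-9/8)·3^n + (1/4)·1^n.
At n = 10: a_10 = -66430.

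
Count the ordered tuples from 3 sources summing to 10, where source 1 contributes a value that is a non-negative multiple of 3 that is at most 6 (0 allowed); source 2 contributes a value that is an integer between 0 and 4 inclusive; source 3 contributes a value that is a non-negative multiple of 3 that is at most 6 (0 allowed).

The generating function for the choices is (1 + z^3 + z^6)·(1 + z + z^2 + z^3 + z^4)·(1 + z^3 + z^6); the count is [z^10].
(1 + z^3 + z^6) has coefficients 1,0,0,1,0,0,1 for degrees 0…6.
(1 + z + z^2 + z^3 + z^4) has coefficients 1,1,1,1,1,0,0,0,0,0,0 for degrees 0…10.
Finally multiplying by (1 + z^3 + z^6), the product of all factors after the first has coefficients 1,1,1,2,2,1,2,2,1,1,1 for degrees 0…10.
[z^10] = 1·1 + 1·2 + 1·2 = 5.

5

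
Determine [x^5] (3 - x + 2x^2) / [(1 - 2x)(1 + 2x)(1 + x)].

Partial fractions give a closed form: a_n = (1)·2^n + (4)·(-2)^n + (-2)·(-1)^n.
At n = 5: a_5 = -94.

-94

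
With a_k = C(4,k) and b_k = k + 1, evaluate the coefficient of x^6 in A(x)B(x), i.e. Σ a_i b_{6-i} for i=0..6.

This is [x^6] in the product of the two ordinary generating functions.
Σ = 1·7 + 4·6 + 6·5 + 4·4 + 1·3 + 0·2 + 0·1 = 80.

80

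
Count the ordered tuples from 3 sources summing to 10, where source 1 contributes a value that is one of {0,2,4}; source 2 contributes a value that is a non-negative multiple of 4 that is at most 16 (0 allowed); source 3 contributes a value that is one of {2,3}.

2

The generating function for the choices is (1 + x² + x⁴)·(1 + x⁴ + x⁸ + x¹² + x¹⁶)·(x² + x³); the count is [x¹⁰].
(1 + x² + x⁴) has coefficients 1,0,1,0,1 for degrees 0…4.
(1 + x⁴ + x⁸ + x¹² + x¹⁶) has coefficients 1,0,0,0,1,0,0,0,1,0,0 for degrees 0…10.
Finally multiplying by (x² + x³), the product of all factors after the first has coefficients 0,0,1,1,0,0,1,1,0,0,1 for degrees 0…10.
[x¹⁰] = 1·1 + 1·0 + 1·1 = 2.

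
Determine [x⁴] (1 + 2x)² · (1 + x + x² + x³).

8

(1 + 2x)² has coefficients 1,4,4 for degrees 0…2.
(1 + x + x² + x³) has coefficients 1,1,1,1,0 for degrees 0…4.
[x⁴] = 1·0 + 4·1 + 4·1 = 8.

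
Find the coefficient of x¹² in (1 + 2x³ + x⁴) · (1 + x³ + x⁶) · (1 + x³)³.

(1 + 2x³ + x⁴) has coefficients 1,0,0,2,1 for degrees 0…4.
(1 + x³ + x⁶) has coefficients 1,0,0,1,0,0,1,0,0,0,0,0,0 for degrees 0…12.
Finally multiplying by (1 + x³)³, the product of all factors after the first has coefficients 1,0,0,4,0,0,7,0,0,7,0,0,4 for degrees 0…12.
[x¹²] = 1·4 + 2·7 + 1·0 = 18.

18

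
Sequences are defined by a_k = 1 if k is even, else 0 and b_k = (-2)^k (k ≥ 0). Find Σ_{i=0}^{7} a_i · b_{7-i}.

-170

The convolution is the x^7 coefficient of A(x)B(x).
Σ = 1·(-128) + 0·64 + 1·(-32) + 0·16 + 1·(-8) + 0·4 + 1·(-2) + 0·1 = -170.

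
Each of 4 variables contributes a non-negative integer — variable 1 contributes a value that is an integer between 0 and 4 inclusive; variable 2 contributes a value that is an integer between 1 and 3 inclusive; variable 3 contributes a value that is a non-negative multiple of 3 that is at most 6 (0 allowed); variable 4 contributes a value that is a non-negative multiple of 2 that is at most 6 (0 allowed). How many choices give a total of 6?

11

The generating function for the choices is (1 + z + z^2 + z^3 + z^4)·(z + z^2 + z^3)·(1 + z^3 + z^6)·(1 + z^2 + z^4 + z^6); the count is [z^6].
(1 + z + z^2 + z^3 + z^4) has coefficients 1,1,1,1,1 for degrees 0…4.
(z + z^2 + z^3) has coefficients 0,1,1,1,0,0,0 for degrees 0…6.
Multiplying by (1 + z^3 + z^6) gives running coefficients 0,1,1,1,1,1,1 for degrees 0…6.
Finally multiplying by (1 + z^2 + z^4 + z^6), the product of all factors after the first has coefficients 0,1,1,2,2,3,3 for degrees 0…6.
[z^6] = 1·3 + 1·3 + 1·2 + 1·2 + 1·1 = 11.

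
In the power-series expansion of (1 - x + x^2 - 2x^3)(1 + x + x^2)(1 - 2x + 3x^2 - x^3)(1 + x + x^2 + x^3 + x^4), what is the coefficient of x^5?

(1 - x + x^2 - 2x^3) has coefficients 1,-1,1,-2 for degrees 0…3.
(1 + x + x^2) has coefficients 1,1,1,0,0,0 for degrees 0…5.
Multiplying by (1 - 2x + 3x^2 - x^3) gives running coefficients 1,-1,2,0,2,-1 for degrees 0…5.
Finally multiplying by (1 + x + x^2 + x^3 + x^4), the product of all factors after the first has coefficients 1,0,2,2,4,2 for degrees 0…5.
[x^5] = 1·2 − 1·4 + 1·2 − 2·2 = -4.

-4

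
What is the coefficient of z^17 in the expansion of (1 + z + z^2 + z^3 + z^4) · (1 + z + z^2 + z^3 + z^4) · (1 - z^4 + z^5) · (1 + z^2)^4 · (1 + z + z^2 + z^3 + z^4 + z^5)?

83

(1 + z + z^2 + z^3 + z^4) has coefficients 1,1,1,1,1 for degrees 0…4.
(1 + z + z^2 + z^3 + z^4) has coefficients 1,1,1,1,1,0,0,0,0,0,0,0,0,0,0,0,0,0 for degrees 0…17.
Multiplying by (1 - z^4 + z^5) gives running coefficients 1,1,1,1,0,0,0,0,0,1,0,0,0,0,0,0,0,0 for degrees 0…17.
Multiplying by (1 + z^2)^4 gives running coefficients 1,1,5,5,10,10,10,10,5,6,1,5,0,6,0,4,0,1 for degrees 0…17.
Finally multiplying by (1 + z + z^2 + z^3 + z^4 + z^5), the product of all factors after the first has coefficients 1,2,7,12,22,32,41,50,50,51,42,37,27,23,18,16,15,11 for degrees 0…17.
[z^17] = 1·11 + 1·15 + 1·16 + 1·18 + 1·23 = 83.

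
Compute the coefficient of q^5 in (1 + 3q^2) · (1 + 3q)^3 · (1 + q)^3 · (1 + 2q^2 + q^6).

860

(1 + 3q^2) has coefficients 1,0,3 for degrees 0…2.
(1 + 3q)^3 has coefficients 1,9,27,27,0,0 for degrees 0…5.
Multiplying by (1 + q)^3 gives running coefficients 1,12,57,136,171,108 for degrees 0…5.
Finally multiplying by (1 + 2q^2 + q^6), the product of all factors after the first has coefficients 1,12,59,160,285,380 for degrees 0…5.
[q^5] = 1·380 + 3·160 = 860.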